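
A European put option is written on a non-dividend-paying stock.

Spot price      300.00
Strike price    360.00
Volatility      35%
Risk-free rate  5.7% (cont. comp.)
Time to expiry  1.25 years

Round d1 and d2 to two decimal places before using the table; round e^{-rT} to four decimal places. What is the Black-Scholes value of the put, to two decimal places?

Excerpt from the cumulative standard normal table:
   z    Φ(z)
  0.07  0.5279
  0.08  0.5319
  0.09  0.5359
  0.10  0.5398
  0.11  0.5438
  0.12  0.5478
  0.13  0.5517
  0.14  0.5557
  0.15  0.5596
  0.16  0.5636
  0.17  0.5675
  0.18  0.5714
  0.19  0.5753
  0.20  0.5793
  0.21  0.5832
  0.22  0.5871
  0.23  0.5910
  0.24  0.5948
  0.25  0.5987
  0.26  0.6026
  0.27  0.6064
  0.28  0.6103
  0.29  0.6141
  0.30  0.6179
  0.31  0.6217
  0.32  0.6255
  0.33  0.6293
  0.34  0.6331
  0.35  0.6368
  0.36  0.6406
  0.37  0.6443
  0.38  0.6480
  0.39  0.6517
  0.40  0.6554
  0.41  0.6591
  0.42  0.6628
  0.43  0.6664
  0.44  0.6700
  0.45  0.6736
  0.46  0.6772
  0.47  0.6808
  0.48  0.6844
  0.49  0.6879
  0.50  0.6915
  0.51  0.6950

68.66

T = 1.25;  σ√T = 0.3913
d₁ = [ln(300/360) + (0.057 + ½·0.35²)·1.25] / (σ√T) = (-0.1823 + 0.1478) / 0.3913 = -0.0882 → -0.09
d₂ = -0.0882 − 0.3913 = -0.4795 → -0.48
exp(−rT) = exp(−0.057·1.25) = 0.9312
N(−d₂) = N(0.48) = 0.6844;  N(−d₁) = N(0.09) = 0.5359
P = 360·0.9312·0.6844 − 300·0.5359 = 229.4328 − 160.7700 = 68.6628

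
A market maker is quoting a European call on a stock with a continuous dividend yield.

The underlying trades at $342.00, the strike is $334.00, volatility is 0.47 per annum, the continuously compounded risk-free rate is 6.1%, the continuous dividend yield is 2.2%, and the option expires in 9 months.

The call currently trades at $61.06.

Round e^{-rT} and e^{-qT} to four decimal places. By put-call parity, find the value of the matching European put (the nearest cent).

exp(−qT) = exp(−0.022·0.75) = 0.9836;  exp(−rT) = exp(−0.061·0.75) = 0.9553
Put-call parity: C − P = S·e^(−qT) − K·e^(−rT) = 342·0.9836 − 334·0.9553 = 336.3912 − 319.0702 = 17.3210
P = C − (C − P) = 61.06 − (17.3210) = 43.7390

$43.74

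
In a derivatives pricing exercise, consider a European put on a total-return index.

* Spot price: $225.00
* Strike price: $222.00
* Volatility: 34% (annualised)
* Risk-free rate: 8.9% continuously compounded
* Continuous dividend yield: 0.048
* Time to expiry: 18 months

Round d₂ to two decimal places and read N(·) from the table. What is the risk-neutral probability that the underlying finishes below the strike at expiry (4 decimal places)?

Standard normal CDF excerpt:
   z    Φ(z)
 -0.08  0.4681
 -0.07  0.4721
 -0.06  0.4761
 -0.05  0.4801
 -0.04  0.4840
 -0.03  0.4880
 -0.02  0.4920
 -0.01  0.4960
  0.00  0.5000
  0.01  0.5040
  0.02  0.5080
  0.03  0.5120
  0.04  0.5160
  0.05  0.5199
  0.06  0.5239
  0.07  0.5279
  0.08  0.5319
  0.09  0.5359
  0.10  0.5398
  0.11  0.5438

0.5120

σ√T = 0.34 × 1.2247 = 0.4164
ln(S/K) + (r − q + σ²/2)T = ln(225/222) + (0.089 − 0.048 + 0.34²/2)·1.5 = 0.0134 + 0.1482 = 0.1616
d₁ = 0.1616 / 0.4164 = 0.3881 which rounds to 0.39
d₂ = d₁ − σ√T = 0.3881 − 0.4164 = -0.0283 which rounds to -0.03
Risk-neutral Pr[S_T < K] = N(−d₂) = N(0.03) = 0.5120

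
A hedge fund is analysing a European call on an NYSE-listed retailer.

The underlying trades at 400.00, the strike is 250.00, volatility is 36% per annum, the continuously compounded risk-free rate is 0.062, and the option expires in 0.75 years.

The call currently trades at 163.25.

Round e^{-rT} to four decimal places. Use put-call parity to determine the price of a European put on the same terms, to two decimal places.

1.90

e^(−rT) = e^(−0.062·0.75) = 0.9546
Put-call parity: C − P = S − K·e^(−rT) = 400 − 250·0.9546 = 400 − 238.6500 = 161.3500
P = C − (C − P) = 163.25 − (161.3500) = 1.9000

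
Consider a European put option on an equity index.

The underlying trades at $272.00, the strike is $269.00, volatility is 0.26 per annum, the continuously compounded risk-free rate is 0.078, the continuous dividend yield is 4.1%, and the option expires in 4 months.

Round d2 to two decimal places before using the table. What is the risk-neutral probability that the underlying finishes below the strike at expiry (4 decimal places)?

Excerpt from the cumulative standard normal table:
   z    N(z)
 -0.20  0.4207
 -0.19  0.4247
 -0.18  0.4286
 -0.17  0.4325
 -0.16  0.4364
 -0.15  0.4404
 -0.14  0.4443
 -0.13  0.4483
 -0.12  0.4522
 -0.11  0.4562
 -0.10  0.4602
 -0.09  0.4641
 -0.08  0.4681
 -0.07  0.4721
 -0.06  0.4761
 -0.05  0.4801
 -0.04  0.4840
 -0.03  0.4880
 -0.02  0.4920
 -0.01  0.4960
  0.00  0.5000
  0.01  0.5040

0.4681

σ√T = 0.26·√0.3333 = 0.1501
ln(S/K) + (r − q + σ²/2)T = ln(272/269) + (0.078 − 0.041 + 0.26²/2)·0.3333 = 0.0111 + 0.0236 = 0.0347
d₁ = 0.0347 / 0.1501 = 0.2311 ⇒ 0.23
d₂ = d₁ − σ√T = 0.2311 − 0.1501 = 0.0810 ⇒ 0.08
Risk-neutral Pr[S_T < K] = N(−d₂) = N(-0.08) = 0.4681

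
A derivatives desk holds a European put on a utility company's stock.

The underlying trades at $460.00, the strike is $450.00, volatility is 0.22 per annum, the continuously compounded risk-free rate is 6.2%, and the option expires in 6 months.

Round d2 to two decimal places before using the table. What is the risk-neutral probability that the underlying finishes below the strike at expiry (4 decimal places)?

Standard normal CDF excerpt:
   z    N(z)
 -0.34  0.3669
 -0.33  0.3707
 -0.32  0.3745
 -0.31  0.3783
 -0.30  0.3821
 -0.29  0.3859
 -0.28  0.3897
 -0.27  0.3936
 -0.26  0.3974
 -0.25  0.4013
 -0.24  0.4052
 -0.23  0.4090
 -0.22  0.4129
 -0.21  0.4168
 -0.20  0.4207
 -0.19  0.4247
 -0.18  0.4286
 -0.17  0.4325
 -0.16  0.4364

0.3974

σ√T = 0.22·√0.5 = 0.1556
ln(S/K) + (r + σ²/2)T = ln(460/450) + (0.062 + 0.22²/2)·0.5 = 0.0220 + 0.0431 = 0.0651
d₁ = 0.0651 / 0.1556 = 0.4183 → 0.42
d₂ = d₁ − σ√T = 0.4183 − 0.1556 = 0.2628 → 0.26
Risk-neutral Pr[S_T < K] = N(−d₂) = N(-0.26) = 0.3974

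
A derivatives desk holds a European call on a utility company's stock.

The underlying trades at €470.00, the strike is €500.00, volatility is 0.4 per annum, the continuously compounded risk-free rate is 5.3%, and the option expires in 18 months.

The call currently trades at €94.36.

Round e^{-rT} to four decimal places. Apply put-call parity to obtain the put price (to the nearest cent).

exp(−rT) = exp(−0.053·1.5) = 0.9236
Put-call parity: C − P = S − K·e^(−rT) = 470 − 500·0.9236 = 470 − 461.8000 = 8.2000
P = C − (C − P) = 94.36 − (8.2000) = 86.1600

€86.16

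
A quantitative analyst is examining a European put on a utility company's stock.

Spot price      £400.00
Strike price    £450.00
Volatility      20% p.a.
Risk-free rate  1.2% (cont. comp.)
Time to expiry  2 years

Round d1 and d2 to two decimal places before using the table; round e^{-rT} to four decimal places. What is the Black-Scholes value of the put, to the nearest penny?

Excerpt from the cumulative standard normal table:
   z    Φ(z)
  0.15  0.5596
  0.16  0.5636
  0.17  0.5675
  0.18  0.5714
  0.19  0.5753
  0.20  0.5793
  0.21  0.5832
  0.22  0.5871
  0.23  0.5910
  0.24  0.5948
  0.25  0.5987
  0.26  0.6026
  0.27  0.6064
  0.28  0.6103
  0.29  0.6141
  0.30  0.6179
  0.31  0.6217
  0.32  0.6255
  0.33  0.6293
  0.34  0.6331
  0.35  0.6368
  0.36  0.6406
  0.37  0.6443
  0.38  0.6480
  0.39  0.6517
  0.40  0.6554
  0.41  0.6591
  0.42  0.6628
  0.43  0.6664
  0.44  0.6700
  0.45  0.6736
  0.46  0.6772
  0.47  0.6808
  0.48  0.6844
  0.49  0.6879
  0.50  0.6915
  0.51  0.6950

σ√T = 0.2·√2 = 0.2828
d₁ = [ln(400/450) + (0.012 + 0.2²/2)·2] / 0.2828 = [-0.1178 + 0.0640] / 0.2828 = -0.1902 which rounds to -0.19
d₂ = d₁ − σ√T = -0.1902 − 0.2828 = -0.4730 which rounds to -0.47
exp(−rT) = exp(−0.012·2) = 0.9763
P = 450·0.9763·N(0.47) − 400·N(0.19) = 450·0.9763·0.6808 − 400·0.5753 = 299.0993 − 230.1200 = 68.9793

£68.98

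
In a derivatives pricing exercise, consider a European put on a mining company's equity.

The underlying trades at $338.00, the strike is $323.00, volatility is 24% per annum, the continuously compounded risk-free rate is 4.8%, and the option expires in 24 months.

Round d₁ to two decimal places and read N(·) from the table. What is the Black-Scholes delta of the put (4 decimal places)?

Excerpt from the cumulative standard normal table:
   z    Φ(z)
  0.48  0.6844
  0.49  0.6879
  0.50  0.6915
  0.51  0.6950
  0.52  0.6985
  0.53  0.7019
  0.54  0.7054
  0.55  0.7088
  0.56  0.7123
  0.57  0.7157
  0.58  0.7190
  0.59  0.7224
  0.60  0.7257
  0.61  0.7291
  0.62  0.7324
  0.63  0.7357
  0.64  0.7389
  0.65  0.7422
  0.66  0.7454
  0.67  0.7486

T = 2;  σ√T = 0.3394
d₁ = [ln(338/323) + (0.048 + 0.24²/2)·2] / 0.3394 = [0.0454 + 0.1536] / 0.3394 = 0.5863 which rounds to 0.59
N(d₁) = N(0.59) = 0.7224
Δ_put = N(d₁) − 1 = 0.7224 − 1 = -0.2776

-0.2776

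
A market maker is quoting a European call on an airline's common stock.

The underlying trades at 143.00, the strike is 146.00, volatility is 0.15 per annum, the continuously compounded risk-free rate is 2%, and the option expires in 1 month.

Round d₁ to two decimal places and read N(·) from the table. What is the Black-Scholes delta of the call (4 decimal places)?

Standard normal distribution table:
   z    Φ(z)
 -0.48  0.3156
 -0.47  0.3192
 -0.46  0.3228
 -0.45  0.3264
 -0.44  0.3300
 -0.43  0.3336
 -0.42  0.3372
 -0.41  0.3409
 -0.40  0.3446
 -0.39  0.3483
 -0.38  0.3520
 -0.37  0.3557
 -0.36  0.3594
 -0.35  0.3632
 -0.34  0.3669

0.3372

T = 0.08333;  σ√T = 0.0433
d₁ = [ln(143/146) + (0.02 + 0.15²/2)·0.08333] / 0.0433 = [-0.0208 + 0.0026] / 0.0433 = -0.4193 → -0.42
N(d₁) = N(-0.42) = 0.3372
Δ_call = N(d₁) = 0.3372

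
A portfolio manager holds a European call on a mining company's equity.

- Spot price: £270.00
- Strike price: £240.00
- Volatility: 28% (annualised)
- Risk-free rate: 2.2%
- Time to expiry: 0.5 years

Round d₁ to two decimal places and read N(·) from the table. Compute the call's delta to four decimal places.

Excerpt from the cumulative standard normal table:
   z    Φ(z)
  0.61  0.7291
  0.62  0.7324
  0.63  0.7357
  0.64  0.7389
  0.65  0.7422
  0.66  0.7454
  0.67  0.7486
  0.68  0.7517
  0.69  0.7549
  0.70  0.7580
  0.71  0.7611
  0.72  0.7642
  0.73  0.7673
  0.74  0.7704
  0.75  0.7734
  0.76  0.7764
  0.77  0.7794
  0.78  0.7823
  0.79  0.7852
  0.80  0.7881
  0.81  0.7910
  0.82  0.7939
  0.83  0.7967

0.7734

σ√T = 0.28 × 0.7071 = 0.1980
ln(S/K) + (r + σ²/2)T = ln(270/240) + (0.022 + 0.28²/2)·0.5 = 0.1178 + 0.0306 = 0.1484
d₁ = 0.1484 / 0.1980 = 0.7494 which rounds to 0.75
N(d₁) = N(0.75) = 0.7734
Δ_call = N(d₁) = 0.7734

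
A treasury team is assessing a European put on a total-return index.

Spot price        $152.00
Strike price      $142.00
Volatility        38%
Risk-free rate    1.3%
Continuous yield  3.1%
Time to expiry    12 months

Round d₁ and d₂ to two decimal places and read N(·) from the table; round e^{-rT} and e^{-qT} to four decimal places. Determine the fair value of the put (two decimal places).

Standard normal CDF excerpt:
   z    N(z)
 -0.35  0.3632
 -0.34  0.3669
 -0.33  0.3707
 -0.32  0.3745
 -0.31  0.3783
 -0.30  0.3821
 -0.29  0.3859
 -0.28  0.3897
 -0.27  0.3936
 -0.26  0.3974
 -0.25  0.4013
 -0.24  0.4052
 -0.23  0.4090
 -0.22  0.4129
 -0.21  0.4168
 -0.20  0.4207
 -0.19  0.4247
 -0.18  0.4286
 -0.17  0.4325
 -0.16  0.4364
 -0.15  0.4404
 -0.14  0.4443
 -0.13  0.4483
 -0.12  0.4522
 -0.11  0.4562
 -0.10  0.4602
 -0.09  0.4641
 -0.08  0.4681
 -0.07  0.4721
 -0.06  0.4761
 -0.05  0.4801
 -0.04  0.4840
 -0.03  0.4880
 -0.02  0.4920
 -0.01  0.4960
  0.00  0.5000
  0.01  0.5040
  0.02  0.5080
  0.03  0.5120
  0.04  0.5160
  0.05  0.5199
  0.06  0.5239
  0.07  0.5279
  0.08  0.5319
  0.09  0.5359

$18.25

σ√T = 0.38 × 1.0000 = 0.3800
d₁ = [ln(152/142) + (0.013 − 0.031 + ½·0.38²)·1] / (σ√T) = (0.0681 + 0.0542) / 0.3800 = 0.3217 which rounds to 0.32
d₂ = 0.3217 − 0.3800 = -0.0583 which rounds to -0.06
exp(−qT) = exp(−0.031·1) = 0.9695;  exp(−rT) = exp(−0.013·1) = 0.9871
N(−d₂) = N(0.06) = 0.5239;  N(−d₁) = N(-0.32) = 0.3745
P = 142·0.9871·0.5239 − 152·0.9695·0.3745 = 73.4341 − 55.1878 = 18.2463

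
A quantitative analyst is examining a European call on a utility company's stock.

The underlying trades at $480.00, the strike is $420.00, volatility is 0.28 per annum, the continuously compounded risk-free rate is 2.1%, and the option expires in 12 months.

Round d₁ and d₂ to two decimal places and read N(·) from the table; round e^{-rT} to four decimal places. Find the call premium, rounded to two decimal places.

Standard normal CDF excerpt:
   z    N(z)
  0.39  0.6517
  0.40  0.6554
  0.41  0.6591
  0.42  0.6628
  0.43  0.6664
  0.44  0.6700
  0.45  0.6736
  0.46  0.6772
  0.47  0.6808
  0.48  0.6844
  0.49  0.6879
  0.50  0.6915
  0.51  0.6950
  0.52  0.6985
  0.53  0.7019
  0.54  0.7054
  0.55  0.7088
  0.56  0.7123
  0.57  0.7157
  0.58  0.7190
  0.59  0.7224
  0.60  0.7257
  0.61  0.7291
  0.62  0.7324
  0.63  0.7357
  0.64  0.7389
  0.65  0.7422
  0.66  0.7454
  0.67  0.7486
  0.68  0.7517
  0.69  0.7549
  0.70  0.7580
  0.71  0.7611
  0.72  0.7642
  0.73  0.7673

σ√T = 0.28 × 1.0000 = 0.2800
d₁ = [ln(480/420) + (0.021 + 0.28²/2)·1] / 0.2800 = [0.1335 + 0.0602] / 0.2800 = 0.6919 ≈ 0.69
d₂ = d₁ − σ√T = 0.6919 − 0.2800 = 0.4119 ≈ 0.41
e^(−rT) = e^(−0.021·1) = 0.9792
N(d₁) = N(0.69) = 0.7549;  N(d₂) = N(0.41) = 0.6591
C = 480·0.7549 − 420·0.9792·0.6591 = 362.3520 − 271.0641 = 91.2879

$91.29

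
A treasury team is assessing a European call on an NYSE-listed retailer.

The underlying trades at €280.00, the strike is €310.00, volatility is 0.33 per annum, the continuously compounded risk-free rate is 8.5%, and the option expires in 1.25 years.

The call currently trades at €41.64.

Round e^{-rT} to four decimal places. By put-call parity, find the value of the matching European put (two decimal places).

€40.39

exp(−rT) = exp(−0.085·1.25) = 0.8992
Put-call parity: C − P = S − K·e^(−rT) = 280 − 310·0.8992 = 280 − 278.7520 = 1.2480
P = C − (C − P) = 41.64 − (1.2480) = 40.3920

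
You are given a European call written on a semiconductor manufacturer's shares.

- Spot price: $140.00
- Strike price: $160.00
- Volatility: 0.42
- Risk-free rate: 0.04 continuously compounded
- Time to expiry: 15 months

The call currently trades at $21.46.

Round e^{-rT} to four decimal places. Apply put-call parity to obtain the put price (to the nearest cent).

exp(−rT) = exp(−0.04·1.25) = 0.9512
Put-call parity: C − P = S − K·e^(−rT) = 140 − 160·0.9512 = 140 − 152.1920 = -12.1920
P = C − (C − P) = 21.46 − (-12.1920) = 33.6520

$33.65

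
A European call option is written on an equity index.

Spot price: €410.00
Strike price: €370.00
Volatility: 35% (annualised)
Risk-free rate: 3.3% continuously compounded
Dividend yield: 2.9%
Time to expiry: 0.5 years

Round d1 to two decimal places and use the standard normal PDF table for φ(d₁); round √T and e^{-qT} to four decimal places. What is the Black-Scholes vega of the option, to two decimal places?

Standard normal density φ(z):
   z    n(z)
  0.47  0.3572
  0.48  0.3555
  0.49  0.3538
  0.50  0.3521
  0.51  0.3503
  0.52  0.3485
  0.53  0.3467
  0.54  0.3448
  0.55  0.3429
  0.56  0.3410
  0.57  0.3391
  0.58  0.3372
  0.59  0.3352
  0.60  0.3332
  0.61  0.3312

97.98

σ√T = 0.35·√0.5 = 0.2475
ln(S/K) + (r − q + σ²/2)T = ln(410/370) + (0.033 − 0.029 + 0.35²/2)·0.5 = 0.1027 + 0.0326 = 0.1353
d₁ = 0.1353 / 0.2475 = 0.5466 ⇒ 0.55
√T = √0.5 = 0.7071
φ(d₁) = φ(0.55) = 0.3429
e^(−qT) = e^(−0.029·0.5) = 0.9856
vega = S·e^(−qT)·φ(d₁)·√T = 410·0.9856·0.3429·0.7071 = 97.9790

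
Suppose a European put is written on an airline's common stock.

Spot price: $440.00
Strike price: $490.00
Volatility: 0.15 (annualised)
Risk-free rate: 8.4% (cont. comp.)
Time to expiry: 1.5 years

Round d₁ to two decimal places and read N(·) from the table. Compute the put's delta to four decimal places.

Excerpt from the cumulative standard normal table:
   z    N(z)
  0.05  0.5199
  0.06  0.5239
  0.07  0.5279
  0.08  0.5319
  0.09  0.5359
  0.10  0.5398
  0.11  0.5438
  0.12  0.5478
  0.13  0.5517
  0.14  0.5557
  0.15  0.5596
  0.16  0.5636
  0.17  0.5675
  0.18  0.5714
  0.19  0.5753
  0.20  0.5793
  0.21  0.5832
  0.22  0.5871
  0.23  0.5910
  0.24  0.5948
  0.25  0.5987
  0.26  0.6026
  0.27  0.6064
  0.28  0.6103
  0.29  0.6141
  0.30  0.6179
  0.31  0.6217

σ√T = 0.15 × 1.2247 = 0.1837
d₁ = [ln(440/490) + (0.084 + 0.15²/2)·1.5] / 0.1837 = [-0.1076 + 0.1429] / 0.1837 = 0.1918 → 0.19
N(d₁) = N(0.19) = 0.5753
Δ_put = N(d₁) − 1 = 0.5753 − 1 = -0.4247

-0.4247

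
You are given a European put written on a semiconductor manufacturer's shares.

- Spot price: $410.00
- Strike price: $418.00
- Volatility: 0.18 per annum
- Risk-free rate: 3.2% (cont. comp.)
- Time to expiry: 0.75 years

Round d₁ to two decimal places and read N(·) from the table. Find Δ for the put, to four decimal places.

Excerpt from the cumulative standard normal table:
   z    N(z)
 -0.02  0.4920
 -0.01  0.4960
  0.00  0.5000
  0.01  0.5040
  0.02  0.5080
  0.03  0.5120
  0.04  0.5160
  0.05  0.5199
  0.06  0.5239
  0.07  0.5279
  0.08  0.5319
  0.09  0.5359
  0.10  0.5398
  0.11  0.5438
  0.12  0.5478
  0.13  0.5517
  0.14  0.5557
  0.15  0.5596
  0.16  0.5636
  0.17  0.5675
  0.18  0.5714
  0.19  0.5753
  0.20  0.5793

-0.4562

σ√T = 0.18·√0.75 = 0.1559
ln(S/K) + (r + σ²/2)T = ln(410/418) + (0.032 + 0.18²/2)·0.75 = -0.0193 + 0.0362 = 0.0168
d₁ = 0.0168 / 0.1559 = 0.1079 ⇒ 0.11
N(d₁) = N(0.11) = 0.5438
Δ_put = N(d₁) − 1 = 0.5438 − 1 = -0.4562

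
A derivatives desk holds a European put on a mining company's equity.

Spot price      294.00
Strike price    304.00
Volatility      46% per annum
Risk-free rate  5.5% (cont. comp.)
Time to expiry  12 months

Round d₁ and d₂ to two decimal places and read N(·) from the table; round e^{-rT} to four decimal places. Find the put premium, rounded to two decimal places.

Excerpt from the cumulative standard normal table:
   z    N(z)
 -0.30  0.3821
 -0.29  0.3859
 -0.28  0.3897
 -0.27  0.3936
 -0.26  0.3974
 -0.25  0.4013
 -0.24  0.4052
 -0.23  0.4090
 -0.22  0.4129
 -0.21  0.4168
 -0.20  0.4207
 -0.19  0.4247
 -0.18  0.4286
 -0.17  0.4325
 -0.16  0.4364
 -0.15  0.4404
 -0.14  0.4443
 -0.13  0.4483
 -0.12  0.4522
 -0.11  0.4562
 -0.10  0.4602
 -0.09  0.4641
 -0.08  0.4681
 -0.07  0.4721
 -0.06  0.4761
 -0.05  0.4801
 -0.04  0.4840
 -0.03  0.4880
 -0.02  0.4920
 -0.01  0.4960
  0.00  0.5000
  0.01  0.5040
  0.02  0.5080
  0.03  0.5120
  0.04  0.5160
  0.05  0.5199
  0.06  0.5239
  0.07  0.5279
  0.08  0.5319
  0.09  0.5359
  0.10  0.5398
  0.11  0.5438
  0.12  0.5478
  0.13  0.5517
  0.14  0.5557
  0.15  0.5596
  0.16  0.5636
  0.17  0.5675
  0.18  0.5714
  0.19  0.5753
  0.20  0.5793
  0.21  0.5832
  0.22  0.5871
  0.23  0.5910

49.84

σ√T = 0.46 × 1.0000 = 0.4600
d₁ = [ln(294/304) + (0.055 + 0.46²/2)·1] / 0.4600 = [-0.0334 + 0.1608] / 0.4600 = 0.2769 which rounds to 0.28
d₂ = d₁ − σ√T = 0.2769 − 0.4600 = -0.1831 which rounds to -0.18
e^(−rT) = e^(−0.055·1) = 0.9465
N(−d₂) = N(0.18) = 0.5714;  N(−d₁) = N(-0.28) = 0.3897
P = 304·0.9465·0.5714 − 294·0.3897 = 164.4124 − 114.5718 = 49.8406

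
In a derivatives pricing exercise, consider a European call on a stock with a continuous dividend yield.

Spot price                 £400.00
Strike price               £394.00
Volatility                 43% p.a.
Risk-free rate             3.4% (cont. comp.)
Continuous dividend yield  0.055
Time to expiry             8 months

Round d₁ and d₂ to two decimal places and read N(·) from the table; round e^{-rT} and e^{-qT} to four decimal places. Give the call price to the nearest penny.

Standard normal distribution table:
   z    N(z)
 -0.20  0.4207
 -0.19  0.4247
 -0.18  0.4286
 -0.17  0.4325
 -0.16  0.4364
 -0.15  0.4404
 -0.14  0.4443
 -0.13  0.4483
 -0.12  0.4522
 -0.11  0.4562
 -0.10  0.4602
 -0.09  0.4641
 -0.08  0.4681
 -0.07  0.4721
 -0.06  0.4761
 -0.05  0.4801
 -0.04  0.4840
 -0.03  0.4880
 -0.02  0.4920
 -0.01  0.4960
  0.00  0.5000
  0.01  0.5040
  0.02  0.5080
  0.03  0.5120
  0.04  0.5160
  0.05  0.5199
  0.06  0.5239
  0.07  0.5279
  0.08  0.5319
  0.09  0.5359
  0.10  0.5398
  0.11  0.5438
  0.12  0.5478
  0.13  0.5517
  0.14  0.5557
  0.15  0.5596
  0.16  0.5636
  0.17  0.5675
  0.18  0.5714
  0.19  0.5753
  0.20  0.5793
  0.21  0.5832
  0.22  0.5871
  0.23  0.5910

σ√T = 0.43 × 0.8165 = 0.3511
d₁ = [ln(400/394) + (0.034 − 0.055 + ½·0.43²)·0.6667] / (σ√T) = (0.0151 + 0.0476) / 0.3511 = 0.1787 ⇒ 0.18
d₂ = 0.1787 − 0.3511 = -0.1724 ⇒ -0.17
exp(−qT) = exp(−0.055·0.6667) = 0.9640;  exp(−rT) = exp(−0.034·0.6667) = 0.9776
N(d₁) = N(0.18) = 0.5714;  N(d₂) = N(-0.17) = 0.4325
C = 400·0.9640·0.5714 − 394·0.9776·0.4325 = 220.3318 − 166.5879 = 53.7439

£53.74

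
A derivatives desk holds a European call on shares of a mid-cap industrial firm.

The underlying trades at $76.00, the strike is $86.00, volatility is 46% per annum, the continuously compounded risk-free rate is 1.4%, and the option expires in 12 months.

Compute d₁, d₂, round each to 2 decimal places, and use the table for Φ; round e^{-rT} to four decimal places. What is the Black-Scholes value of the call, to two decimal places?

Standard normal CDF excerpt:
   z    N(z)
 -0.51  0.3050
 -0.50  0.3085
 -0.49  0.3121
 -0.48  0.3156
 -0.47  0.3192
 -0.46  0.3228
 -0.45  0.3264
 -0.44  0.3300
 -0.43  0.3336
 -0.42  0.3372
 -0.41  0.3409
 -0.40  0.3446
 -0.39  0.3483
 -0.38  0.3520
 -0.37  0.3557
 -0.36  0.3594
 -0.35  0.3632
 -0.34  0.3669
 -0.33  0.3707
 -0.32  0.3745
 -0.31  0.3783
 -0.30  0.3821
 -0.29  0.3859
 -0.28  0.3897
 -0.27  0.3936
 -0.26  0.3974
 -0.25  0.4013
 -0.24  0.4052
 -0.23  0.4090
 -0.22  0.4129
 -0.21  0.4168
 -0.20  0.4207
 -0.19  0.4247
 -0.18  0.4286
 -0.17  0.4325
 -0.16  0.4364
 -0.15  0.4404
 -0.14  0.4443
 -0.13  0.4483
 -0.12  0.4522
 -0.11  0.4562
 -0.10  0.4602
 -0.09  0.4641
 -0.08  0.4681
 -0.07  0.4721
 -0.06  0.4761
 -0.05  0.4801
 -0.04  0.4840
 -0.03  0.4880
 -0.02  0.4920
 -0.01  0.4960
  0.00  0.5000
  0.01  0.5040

$10.63

σ√T = 0.46·√1 = 0.4600
d₁ = [ln(76/86) + (0.014 + 0.46²/2)·1] / 0.4600 = [-0.1236 + 0.1198] / 0.4600 = -0.0083 → -0.01
d₂ = d₁ − σ√T = -0.0083 − 0.4600 = -0.4683 → -0.47
exp(−rT) = exp(−0.014·1) = 0.9861
N(d₁) = N(-0.01) = 0.4960;  N(d₂) = N(-0.47) = 0.3192
C = 76·0.4960 − 86·0.9861·0.3192 = 37.6960 − 27.0696 = 10.6264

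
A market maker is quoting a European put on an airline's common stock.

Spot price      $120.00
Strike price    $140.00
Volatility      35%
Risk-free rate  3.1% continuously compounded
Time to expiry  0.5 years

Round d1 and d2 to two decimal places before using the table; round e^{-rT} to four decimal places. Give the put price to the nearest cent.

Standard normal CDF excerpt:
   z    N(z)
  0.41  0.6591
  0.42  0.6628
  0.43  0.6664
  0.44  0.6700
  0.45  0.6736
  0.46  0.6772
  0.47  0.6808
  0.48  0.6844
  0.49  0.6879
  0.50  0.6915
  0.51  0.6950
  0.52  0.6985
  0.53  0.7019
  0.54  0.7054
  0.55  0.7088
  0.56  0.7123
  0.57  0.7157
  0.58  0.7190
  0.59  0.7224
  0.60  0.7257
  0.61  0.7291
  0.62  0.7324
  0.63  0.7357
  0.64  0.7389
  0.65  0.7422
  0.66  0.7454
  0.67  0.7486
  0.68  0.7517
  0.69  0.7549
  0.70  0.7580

T = 0.5;  σ√T = 0.2475
ln(S/K) + (r + σ²/2)T = ln(120/140) + (0.031 + 0.35²/2)·0.5 = -0.1542 + 0.0461 = -0.1080
d₁ = -0.1080 / 0.2475 = -0.4365 ≈ -0.44
d₂ = d₁ − σ√T = -0.4365 − 0.2475 = -0.6840 ≈ -0.68
e^(−rT) = e^(−0.031·0.5) = 0.9846
P = 140·0.9846·N(0.68) − 120·N(0.44) = 140·0.9846·0.7517 − 120·0.6700 = 103.6173 − 80.4000 = 23.2173

$23.22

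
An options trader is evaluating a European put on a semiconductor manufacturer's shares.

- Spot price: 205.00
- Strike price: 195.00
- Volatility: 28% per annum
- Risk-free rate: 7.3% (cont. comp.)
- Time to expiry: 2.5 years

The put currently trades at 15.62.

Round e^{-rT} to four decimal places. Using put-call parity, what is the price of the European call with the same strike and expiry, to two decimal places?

58.15

e^(−rT) = e^(−0.073·2.5) = 0.8332
Put-call parity: C − P = S − K·e^(−rT) = 205 − 195·0.8332 = 205 − 162.4740 = 42.5260
C = P + (C − P) = 15.62 + (42.5260) = 58.1460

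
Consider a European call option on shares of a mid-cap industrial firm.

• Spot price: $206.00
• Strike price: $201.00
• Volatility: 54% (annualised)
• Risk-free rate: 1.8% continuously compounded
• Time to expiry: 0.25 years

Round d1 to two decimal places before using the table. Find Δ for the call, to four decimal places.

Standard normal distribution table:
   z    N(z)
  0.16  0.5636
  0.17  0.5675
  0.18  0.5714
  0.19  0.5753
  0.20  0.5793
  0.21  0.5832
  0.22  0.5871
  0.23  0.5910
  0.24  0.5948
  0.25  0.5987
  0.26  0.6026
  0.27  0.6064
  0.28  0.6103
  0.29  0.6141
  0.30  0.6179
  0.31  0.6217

σ√T = 0.54 × 0.5000 = 0.2700
d₁ = [ln(206/201) + (0.018 + 0.54²/2)·0.25] / 0.2700 = [0.0246 + 0.0410] / 0.2700 = 0.2427 ⇒ 0.24
N(d₁) = N(0.24) = 0.5948
Δ_call = N(d₁) = 0.5948

0.5948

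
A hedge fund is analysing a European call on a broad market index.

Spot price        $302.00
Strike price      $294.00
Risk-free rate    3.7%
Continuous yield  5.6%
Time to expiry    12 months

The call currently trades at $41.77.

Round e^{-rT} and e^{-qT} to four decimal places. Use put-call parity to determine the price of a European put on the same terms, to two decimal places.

$39.56

exp(−qT) = exp(−0.056·1) = 0.9455;  exp(−rT) = exp(−0.037·1) = 0.9637
Put-call parity: C − P = S·e^(−qT) − K·e^(−rT) = 302·0.9455 − 294·0.9637 = 285.5410 − 283.3278 = 2.2132
P = C − (C − P) = 41.77 − (2.2132) = 39.5568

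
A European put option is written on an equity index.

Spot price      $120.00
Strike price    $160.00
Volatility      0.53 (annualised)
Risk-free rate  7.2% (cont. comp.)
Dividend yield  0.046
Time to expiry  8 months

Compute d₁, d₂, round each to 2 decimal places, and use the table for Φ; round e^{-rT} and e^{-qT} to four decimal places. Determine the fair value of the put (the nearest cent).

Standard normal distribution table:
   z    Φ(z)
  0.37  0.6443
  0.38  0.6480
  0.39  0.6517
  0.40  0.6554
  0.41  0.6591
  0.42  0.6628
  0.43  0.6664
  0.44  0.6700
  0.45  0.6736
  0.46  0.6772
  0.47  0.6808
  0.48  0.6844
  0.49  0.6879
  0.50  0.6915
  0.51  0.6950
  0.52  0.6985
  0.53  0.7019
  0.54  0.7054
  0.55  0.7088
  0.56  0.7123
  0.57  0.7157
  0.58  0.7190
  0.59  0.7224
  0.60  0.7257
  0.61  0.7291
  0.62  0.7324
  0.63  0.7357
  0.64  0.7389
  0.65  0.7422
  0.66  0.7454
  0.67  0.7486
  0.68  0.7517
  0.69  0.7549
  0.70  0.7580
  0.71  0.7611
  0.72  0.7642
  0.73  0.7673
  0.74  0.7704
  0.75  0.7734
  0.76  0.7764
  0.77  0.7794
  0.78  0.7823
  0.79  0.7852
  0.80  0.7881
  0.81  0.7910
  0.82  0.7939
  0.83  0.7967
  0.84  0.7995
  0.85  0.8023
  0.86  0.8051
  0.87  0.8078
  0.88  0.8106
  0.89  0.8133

T = 0.6667;  σ√T = 0.4327
d₁ = [ln(120/160) + (0.072 − 0.046 + 0.53²/2)·0.6667] / 0.4327 = [-0.2877 + 0.1110] / 0.4327 = -0.4084 ⇒ -0.41
d₂ = d₁ − σ√T = -0.4084 − 0.4327 = -0.8411 ⇒ -0.84
exp(−qT) = exp(−0.046·0.6667) = 0.9698;  exp(−rT) = exp(−0.072·0.6667) = 0.9531
P = 160·0.9531·N(0.84) − 120·0.9698·N(0.41) = 160·0.9531·0.7995 − 120·0.9698·0.6591 = 121.9206 − 76.7034 = 45.2171

$45.22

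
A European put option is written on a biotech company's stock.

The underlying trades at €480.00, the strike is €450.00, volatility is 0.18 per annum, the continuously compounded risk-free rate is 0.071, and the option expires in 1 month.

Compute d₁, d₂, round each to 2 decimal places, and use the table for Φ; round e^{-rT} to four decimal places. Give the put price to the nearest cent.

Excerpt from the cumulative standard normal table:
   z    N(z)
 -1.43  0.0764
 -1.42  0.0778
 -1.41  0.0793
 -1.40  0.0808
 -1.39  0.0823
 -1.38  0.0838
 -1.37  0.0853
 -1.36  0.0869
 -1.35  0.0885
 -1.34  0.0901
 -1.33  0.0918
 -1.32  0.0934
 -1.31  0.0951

€0.84

σ√T = 0.18 × 0.2887 = 0.0520
ln(S/K) + (r + σ²/2)T = ln(480/450) + (0.071 + 0.18²/2)·0.08333 = 0.0645 + 0.0073 = 0.0718
d₁ = 0.0718 / 0.0520 = 1.3819 which rounds to 1.38
d₂ = d₁ − σ√T = 1.3819 − 0.0520 = 1.3299 which rounds to 1.33
exp(−rT) = exp(−0.071·0.08333) = 0.9941
P = 450·0.9941·N(-1.33) − 480·N(-1.38) = 450·0.9941·0.0918 − 480·0.0838 = 41.0663 − 40.2240 = 0.8423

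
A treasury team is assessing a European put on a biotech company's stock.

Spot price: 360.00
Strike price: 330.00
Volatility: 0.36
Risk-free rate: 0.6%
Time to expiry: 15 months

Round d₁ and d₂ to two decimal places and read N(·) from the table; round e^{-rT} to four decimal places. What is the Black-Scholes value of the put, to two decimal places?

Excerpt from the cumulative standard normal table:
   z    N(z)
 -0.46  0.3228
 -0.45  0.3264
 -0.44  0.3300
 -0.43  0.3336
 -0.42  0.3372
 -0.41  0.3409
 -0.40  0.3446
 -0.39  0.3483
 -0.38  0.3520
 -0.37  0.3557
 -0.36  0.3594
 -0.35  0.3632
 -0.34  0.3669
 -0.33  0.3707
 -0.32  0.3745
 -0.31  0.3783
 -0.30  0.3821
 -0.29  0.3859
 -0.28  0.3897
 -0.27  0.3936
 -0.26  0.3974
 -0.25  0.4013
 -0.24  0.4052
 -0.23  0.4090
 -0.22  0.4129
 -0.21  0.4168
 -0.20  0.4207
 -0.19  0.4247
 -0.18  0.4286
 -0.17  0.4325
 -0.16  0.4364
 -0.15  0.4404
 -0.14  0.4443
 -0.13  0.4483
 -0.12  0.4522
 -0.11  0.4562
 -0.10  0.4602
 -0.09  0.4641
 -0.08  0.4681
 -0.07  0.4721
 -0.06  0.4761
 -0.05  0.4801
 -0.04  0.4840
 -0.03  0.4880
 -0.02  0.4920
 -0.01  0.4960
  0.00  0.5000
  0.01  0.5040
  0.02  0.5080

T = 1.25;  σ√T = 0.4025
d₁ = [ln(360/330) + (0.006 + 0.36²/2)·1.25] / 0.4025 = [0.0870 + 0.0885] / 0.4025 = 0.4361 ≈ 0.44
d₂ = d₁ − σ√T = 0.4361 − 0.4025 = 0.0336 ≈ 0.03
e^(−rT) = e^(−0.006·1.25) = 0.9925
N(−d₂) = N(-0.03) = 0.4880;  N(−d₁) = N(-0.44) = 0.3300
P = 330·0.9925·0.4880 − 360·0.3300 = 159.8322 − 118.8000 = 41.0322

41.03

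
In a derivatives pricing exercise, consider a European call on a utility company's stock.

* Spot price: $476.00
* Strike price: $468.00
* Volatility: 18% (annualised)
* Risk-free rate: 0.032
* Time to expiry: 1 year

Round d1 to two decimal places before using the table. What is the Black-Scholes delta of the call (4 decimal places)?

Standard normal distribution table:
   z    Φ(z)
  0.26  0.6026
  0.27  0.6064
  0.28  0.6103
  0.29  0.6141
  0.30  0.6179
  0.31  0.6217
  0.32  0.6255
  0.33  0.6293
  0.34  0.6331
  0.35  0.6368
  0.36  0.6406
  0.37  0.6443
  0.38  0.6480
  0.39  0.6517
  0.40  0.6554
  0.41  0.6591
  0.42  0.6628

0.6406

σ√T = 0.18 × 1.0000 = 0.1800
d₁ = [ln(476/468) + (0.032 + 0.18²/2)·1] / 0.1800 = [0.0169 + 0.0482] / 0.1800 = 0.3619 ≈ 0.36
N(d₁) = N(0.36) = 0.6406
Δ_call = N(d₁) = 0.6406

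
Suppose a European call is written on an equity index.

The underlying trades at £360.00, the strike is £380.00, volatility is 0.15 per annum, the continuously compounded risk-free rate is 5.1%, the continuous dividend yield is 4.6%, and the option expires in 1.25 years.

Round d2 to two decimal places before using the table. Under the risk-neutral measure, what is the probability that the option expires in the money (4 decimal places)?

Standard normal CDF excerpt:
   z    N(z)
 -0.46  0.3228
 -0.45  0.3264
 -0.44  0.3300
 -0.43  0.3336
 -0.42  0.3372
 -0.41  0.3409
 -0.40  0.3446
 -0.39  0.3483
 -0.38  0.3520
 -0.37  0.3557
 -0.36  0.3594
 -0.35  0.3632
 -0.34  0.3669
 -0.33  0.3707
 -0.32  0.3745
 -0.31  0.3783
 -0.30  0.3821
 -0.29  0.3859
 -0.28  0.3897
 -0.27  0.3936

T = 1.25;  σ√T = 0.1677
d₁ = [ln(360/380) + (0.051 − 0.046 + 0.15²/2)·1.25] / 0.1677 = [-0.0541 + 0.0203] / 0.1677 = -0.2013 → -0.20
d₂ = d₁ − σ√T = -0.2013 − 0.1677 = -0.3690 → -0.37
Risk-neutral Pr[S_T > K] = N(d₂) = N(-0.37) = 0.3557

0.3557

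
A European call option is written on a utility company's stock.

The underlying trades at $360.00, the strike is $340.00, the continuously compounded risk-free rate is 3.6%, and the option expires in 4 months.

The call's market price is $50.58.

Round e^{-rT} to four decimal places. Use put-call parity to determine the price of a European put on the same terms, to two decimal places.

$26.53

exp(−rT) = exp(−0.036·0.3333) = 0.9881
Put-call parity: C − P = S − K·e^(−rT) = 360 − 340·0.9881 = 360 − 335.9540 = 24.0460
P = C − (C − P) = 50.58 − (24.0460) = 26.5340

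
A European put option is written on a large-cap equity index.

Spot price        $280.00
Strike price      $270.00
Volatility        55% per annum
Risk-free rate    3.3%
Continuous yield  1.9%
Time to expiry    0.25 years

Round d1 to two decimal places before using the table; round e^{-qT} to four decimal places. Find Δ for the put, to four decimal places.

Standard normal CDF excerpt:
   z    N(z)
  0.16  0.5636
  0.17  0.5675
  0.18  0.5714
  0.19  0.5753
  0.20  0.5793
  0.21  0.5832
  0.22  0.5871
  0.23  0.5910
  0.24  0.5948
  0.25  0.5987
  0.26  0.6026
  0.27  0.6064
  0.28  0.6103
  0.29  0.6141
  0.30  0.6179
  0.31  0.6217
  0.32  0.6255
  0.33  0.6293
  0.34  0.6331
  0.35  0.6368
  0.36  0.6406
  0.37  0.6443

T = 0.25;  σ√T = 0.2750
d₁ = [ln(280/270) + (0.033 − 0.019 + 0.55²/2)·0.25] / 0.2750 = [0.0364 + 0.0413] / 0.2750 = 0.2825 which rounds to 0.28
N(d₁) = N(0.28) = 0.6103
Δ_put = e^(−qT)·(N(d₁) − 1) = 0.9953·(0.6103 − 1) = -0.3879

-0.3879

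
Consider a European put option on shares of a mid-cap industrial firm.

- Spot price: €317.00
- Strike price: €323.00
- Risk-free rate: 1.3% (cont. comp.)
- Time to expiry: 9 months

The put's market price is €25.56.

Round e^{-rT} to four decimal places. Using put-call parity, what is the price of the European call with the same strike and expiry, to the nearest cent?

€22.69

exp(−rT) = exp(−0.013·0.75) = 0.9903
Put-call parity: C − P = S − K·e^(−rT) = 317 − 323·0.9903 = 317 − 319.8669 = -2.8669
C = P + (C − P) = 25.56 + (-2.8669) = 22.6931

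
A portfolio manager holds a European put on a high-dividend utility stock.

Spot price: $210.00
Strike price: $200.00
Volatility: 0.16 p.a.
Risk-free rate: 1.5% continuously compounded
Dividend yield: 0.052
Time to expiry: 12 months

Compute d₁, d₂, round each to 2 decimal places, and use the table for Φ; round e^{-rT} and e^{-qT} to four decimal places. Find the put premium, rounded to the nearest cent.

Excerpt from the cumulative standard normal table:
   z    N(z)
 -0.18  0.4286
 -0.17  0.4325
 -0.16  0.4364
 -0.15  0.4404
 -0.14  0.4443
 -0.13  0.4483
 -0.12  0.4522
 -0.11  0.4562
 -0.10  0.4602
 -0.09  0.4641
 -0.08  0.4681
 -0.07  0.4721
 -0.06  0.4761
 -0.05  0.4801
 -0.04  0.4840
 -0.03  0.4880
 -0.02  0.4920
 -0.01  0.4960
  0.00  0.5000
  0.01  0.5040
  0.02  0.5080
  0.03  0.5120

σ√T = 0.16·√1 = 0.1600
ln(S/K) + (r − q + σ²/2)T = ln(210/200) + (0.015 − 0.052 + 0.16²/2)·1 = 0.0488 − 0.0242 = 0.0246
d₁ = 0.0246 / 0.1600 = 0.1537 ⇒ 0.15
d₂ = d₁ − σ√T = 0.1537 − 0.1600 = -0.0063 ⇒ -0.01
exp(−qT) = exp(−0.052·1) = 0.9493;  exp(−rT) = exp(−0.015·1) = 0.9851
N(−d₂) = N(0.01) = 0.5040;  N(−d₁) = N(-0.15) = 0.4404
P = 200·0.9851·0.5040 − 210·0.9493·0.4404 = 99.2981 − 87.7951 = 11.5030

$11.50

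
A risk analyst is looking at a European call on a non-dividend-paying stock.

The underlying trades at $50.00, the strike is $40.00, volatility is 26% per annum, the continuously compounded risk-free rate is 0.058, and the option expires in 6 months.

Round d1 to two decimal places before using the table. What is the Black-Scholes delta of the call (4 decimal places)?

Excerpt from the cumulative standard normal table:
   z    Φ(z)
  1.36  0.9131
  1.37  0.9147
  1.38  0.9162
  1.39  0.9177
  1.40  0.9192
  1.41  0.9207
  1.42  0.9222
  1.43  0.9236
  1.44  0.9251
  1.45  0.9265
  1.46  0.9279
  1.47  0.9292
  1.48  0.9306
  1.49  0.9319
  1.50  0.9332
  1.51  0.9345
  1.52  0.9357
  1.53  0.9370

T = 0.5;  σ√T = 0.1838
d₁ = [ln(50/40) + (0.058 + 0.26²/2)·0.5] / 0.1838 = [0.2231 + 0.0459] / 0.1838 = 1.4634 which rounds to 1.46
N(d₁) = N(1.46) = 0.9279
Δ_call = N(d₁) = 0.9279

0.9279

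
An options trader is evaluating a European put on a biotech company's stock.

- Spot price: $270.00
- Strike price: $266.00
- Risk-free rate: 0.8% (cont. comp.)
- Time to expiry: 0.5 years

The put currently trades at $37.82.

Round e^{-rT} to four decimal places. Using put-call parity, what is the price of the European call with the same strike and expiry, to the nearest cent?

exp(−rT) = exp(−0.008·0.5) = 0.9960
Put-call parity: C − P = S − K·e^(−rT) = 270 − 266·0.9960 = 270 − 264.9360 = 5.0640
C = P + (C − P) = 37.82 + (5.0640) = 42.8840

$42.88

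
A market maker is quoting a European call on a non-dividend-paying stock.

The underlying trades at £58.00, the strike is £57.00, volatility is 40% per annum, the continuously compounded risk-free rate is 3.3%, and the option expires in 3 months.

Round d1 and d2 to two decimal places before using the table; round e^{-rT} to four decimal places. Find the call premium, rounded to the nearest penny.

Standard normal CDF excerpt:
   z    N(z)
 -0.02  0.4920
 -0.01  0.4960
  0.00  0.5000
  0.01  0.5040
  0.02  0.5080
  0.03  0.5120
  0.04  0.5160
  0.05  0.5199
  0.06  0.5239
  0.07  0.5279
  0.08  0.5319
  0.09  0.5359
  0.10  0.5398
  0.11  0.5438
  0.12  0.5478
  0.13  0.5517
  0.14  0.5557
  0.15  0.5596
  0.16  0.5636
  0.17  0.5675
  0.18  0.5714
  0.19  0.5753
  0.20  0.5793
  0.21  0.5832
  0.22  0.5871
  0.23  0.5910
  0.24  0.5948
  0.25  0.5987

σ√T = 0.4·√0.25 = 0.2000
d₁ = [ln(58/57) + (0.033 + ½·0.4²)·0.25] / (σ√T) = (0.0174 + 0.0283) / 0.2000 = 0.2282 ≈ 0.23
d₂ = 0.2282 − 0.2000 = 0.0282 ≈ 0.03
exp(−rT) = exp(−0.033·0.25) = 0.9918
C = 58·N(0.23) − 57·0.9918·N(0.03) = 58·0.5910 − 57·0.9918·0.5120 = 34.2780 − 28.9447 = 5.3333

£5.33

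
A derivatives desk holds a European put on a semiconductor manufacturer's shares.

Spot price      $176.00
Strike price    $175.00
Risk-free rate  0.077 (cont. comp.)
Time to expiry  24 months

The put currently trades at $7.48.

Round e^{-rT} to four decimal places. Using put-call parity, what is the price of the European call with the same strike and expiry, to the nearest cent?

$33.45

e^(−rT) = e^(−0.077·2) = 0.8573
Put-call parity: C − P = S − K·e^(−rT) = 176 − 175·0.8573 = 176 − 150.0275 = 25.9725
C = P + (C − P) = 7.48 + (25.9725) = 33.4525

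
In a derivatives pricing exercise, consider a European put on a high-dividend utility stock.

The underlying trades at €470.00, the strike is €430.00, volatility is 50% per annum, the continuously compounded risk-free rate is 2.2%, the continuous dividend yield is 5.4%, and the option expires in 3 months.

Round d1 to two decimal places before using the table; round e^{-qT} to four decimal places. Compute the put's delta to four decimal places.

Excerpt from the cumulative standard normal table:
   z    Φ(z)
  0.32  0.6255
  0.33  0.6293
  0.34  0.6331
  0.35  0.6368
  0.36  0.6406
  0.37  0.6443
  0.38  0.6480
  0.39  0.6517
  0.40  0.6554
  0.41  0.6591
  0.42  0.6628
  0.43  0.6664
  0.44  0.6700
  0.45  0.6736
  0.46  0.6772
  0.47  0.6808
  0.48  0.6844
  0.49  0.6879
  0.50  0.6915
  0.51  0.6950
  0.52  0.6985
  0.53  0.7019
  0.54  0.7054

σ√T = 0.5·√0.25 = 0.2500
d₁ = [ln(470/430) + (0.022 − 0.054 + 0.5²/2)·0.25] / 0.2500 = [0.0889 + 0.0232] / 0.2500 = 0.4488 ⇒ 0.45
N(d₁) = N(0.45) = 0.6736
Δ_put = exp(−qT)·(N(d₁) − 1) = 0.9866·(0.6736 − 1) = -0.3220

-0.3220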